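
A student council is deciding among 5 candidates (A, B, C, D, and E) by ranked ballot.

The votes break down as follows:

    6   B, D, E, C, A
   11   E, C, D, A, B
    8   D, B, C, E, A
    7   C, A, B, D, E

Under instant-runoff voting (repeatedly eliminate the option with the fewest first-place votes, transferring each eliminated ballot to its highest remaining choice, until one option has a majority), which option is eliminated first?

Round 1: E 11, D 8, C 7, B 6, A 0. A has the fewest and is eliminated.
Round 2: E 11, D 8, C 7, B 6. B has the fewest and is eliminated.
Round 3: D 14, E 11, C 7. C has the fewest and is eliminated.
Round 4: D 21, E 11. D has a majority.

A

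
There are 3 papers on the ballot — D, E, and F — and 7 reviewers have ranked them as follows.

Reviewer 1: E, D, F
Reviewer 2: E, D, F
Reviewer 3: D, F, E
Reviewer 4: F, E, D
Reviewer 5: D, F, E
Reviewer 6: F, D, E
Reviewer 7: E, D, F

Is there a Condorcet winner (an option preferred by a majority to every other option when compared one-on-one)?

No

Head-to-head results (7 voters total):
D vs E: E wins 4–3.
D vs F: D wins 5–2.
E vs F: F wins 4–3.
No candidate beats all others: D beats F beats E beats D, a majority cycle.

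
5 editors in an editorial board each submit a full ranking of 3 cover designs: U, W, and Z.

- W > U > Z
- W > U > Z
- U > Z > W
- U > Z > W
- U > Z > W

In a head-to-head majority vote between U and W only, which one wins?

Ballots ranking U above W: 3.
Ballots ranking W above U: 2.
U wins the head-to-head, 3–2.

U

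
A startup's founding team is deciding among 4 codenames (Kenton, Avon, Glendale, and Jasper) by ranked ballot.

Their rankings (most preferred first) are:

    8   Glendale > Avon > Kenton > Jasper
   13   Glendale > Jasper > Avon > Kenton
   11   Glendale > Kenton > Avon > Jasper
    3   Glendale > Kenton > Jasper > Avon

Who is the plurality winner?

First-place vote totals:
  Kenton: 0
  Avon: 0
  Glendale: 35
  Jasper: 0
Glendale has the most first-place votes.

Glendale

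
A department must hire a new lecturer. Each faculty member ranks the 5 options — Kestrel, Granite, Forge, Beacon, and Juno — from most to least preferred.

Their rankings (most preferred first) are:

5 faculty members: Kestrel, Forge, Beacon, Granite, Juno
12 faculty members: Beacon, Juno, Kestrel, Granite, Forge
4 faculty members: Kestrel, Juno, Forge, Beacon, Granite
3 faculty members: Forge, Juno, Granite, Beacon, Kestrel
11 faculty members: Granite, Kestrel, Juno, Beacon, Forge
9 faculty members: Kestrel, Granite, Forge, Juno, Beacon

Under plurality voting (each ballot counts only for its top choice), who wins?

First-place vote totals:
  Kestrel: 18
  Granite: 11
  Forge: 3
  Beacon: 12
  Juno: 0
Kestrel has the most first-place votes.

Kestrel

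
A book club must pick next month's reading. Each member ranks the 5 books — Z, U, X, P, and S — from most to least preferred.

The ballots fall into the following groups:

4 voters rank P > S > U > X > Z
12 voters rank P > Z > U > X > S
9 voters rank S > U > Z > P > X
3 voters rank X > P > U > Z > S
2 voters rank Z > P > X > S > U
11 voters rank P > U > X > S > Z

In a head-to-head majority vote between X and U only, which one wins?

Ballots ranking X above U: 3+2 = 5.
Ballots ranking U above X: 4+12+9+11 = 36.
U wins the head-to-head, 36–5.

U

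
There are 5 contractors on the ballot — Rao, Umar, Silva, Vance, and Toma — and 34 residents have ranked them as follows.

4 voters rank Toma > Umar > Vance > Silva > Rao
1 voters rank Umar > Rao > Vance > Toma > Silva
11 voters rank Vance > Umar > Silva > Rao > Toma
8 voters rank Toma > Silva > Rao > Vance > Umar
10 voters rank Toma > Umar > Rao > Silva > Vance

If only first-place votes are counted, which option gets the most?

First-place vote totals:
  Rao: 0
  Umar: 1
  Silva: 0
  Vance: 11
  Toma: 22
Toma has the most first-place votes.

Toma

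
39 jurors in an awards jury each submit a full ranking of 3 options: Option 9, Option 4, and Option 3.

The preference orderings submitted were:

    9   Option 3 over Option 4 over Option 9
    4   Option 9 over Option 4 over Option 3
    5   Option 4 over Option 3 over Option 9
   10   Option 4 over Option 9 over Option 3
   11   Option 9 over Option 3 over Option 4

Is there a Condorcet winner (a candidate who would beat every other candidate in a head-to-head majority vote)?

Head-to-head results (39 voters total):
Option 9 vs Option 4: Option 4 wins 24–15.
Option 9 vs Option 3: Option 9 wins 25–14.
Option 4 vs Option 3: Option 3 wins 20–19.
No candidate beats all others: Option 9 beats Option 3 beats Option 4 beats Option 9, a majority cycle.

No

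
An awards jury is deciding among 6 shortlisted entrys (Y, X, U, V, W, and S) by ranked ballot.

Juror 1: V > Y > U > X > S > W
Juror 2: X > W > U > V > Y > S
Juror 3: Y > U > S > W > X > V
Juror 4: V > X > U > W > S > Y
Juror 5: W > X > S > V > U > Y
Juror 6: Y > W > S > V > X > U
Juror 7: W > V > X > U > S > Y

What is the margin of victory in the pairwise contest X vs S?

Ballots ranking X above S: 5.
Ballots ranking S above X: 2.
X wins 5–2, a margin of 3.

3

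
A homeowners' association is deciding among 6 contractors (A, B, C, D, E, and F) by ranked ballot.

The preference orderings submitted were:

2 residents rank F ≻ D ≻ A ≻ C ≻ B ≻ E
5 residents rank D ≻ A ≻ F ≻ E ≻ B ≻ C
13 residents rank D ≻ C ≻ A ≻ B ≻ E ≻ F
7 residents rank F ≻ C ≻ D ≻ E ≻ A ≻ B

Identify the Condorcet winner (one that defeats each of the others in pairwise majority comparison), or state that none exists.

Head-to-head results (27 voters total):
A vs B: A wins 27–0.
A vs C: C wins 20–7.
A vs D: D wins 27–0.
A vs E: A wins 20–7.
A vs F: A wins 18–9.
B vs C: C wins 22–5.
B vs D: D wins 27–0.
B vs E: B wins 15–12.
B vs F: F wins 14–13.
C vs D: D wins 20–7.
C vs E: C wins 22–5.
C vs F: F wins 14–13.
D vs E: D wins 27–0.
D vs F: D wins 18–9.
E vs F: F wins 14–13.
D beats each rival — A (27–0), B (27–0), C (20–7), E (27–0), F (18–9) — so D is the Condorcet winner.

D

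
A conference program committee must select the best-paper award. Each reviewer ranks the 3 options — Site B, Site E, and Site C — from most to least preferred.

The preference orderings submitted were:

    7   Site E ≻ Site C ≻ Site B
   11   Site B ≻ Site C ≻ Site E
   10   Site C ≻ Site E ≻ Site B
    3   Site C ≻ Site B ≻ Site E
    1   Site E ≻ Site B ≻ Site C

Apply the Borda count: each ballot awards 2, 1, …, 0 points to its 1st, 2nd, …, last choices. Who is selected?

Site C

Borda scores:
  Site B: 7·0 + 11·2 + 10·0 + 3·1 + 1 = 26
  Site E: 7·2 + 11·0 + 10·1 + 3·0 + 2 = 26
  Site C: 7·1 + 11·1 + 10·2 + 3·2 + 0 = 44
Site C has the highest total.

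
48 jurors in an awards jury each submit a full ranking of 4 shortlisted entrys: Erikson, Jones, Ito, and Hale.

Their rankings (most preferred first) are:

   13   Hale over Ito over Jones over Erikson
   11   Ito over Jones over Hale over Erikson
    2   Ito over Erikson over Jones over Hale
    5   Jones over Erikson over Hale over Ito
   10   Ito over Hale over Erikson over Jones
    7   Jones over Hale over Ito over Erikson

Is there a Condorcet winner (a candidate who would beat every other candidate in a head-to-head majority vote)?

Head-to-head results (48 voters total):
Erikson vs Jones: Jones wins 36–12.
Erikson vs Ito: Ito wins 43–5.
Erikson vs Hale: Hale wins 41–7.
Jones vs Ito: Ito wins 36–12.
Jones vs Hale: Jones wins 25–23.
Ito vs Hale: Hale wins 25–23.
No candidate beats all others: Jones beats Hale beats Ito beats Jones, a majority cycle.

No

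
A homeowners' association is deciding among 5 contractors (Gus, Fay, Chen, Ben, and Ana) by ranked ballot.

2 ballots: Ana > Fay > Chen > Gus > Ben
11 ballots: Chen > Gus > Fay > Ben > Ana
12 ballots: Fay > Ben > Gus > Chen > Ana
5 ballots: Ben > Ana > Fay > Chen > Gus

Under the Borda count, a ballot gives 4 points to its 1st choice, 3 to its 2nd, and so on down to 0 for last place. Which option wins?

Fay

Borda scores:
  Gus: 2·1 + 11·3 + 12·2 + 5·0 = 59
  Fay: 2·3 + 11·2 + 12·4 + 5·2 = 86
  Chen: 2·2 + 11·4 + 12·1 + 5·1 = 65
  Ben: 2·0 + 11·1 + 12·3 + 5·4 = 67
  Ana: 2·4 + 11·0 + 12·0 + 5·3 = 23
Fay has the highest total.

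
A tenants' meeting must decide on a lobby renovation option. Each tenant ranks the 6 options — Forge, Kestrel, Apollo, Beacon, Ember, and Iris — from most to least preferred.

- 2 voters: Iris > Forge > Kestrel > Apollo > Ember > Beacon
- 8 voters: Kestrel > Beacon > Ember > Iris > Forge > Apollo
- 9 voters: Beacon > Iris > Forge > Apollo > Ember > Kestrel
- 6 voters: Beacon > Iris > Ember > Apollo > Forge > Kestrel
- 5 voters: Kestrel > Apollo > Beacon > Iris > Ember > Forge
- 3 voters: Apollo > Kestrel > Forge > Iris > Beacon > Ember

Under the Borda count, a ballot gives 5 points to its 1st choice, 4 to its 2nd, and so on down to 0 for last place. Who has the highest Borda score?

Beacon

Borda scores:
  Forge: 2·4 + 8·1 + 9·3 + 6·1 + 5·0 + 3·3 = 58
  Kestrel: 2·3 + 8·5 + 9·0 + 6·0 + 5·5 + 3·4 = 83
  Apollo: 2·2 + 8·0 + 9·2 + 6·2 + 5·4 + 3·5 = 69
  Beacon: 2·0 + 8·4 + 9·5 + 6·5 + 5·3 + 3·1 = 125
  Ember: 2·1 + 8·3 + 9·1 + 6·3 + 5·1 + 3·0 = 58
  Iris: 2·5 + 8·2 + 9·4 + 6·4 + 5·2 + 3·2 = 102
Beacon has the highest total.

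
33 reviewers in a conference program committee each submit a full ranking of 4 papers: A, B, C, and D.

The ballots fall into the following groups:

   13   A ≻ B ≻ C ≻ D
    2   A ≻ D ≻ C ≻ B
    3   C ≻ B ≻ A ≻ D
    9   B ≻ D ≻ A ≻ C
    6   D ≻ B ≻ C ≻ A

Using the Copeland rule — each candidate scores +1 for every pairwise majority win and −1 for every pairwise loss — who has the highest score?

Pairwise results:
  A vs B: B wins 18–15.
  A vs C: A wins 24–9.
  A vs D: A wins 18–15.
  B vs C: B wins 28–5.
  B vs D: B wins 25–8.
  C vs D: D wins 17–16.
Copeland scores (wins − losses):
  A: 2 − 1 = 1
  B: 3 − 0 = 3
  C: 0 − 3 = -3
  D: 1 − 2 = -1
B has the best Copeland score.

B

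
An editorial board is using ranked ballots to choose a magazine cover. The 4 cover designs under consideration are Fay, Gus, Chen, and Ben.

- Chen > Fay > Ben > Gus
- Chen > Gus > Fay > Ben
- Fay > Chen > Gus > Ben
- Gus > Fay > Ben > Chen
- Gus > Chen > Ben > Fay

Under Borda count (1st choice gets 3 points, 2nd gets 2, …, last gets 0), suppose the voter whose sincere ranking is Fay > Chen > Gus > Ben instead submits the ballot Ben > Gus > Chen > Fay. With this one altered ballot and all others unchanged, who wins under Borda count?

Borda totals with the altered ballot: Fay 5, Gus 10, Chen 9, Ben 6.
The switch changes the winner from Chen to Gus.

Gus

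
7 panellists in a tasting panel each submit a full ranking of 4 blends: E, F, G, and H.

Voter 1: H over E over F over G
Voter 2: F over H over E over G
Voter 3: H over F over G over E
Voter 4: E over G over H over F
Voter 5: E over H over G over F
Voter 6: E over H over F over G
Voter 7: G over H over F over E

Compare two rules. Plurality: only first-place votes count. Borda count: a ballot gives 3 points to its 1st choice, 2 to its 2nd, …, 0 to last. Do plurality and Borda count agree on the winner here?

Plurality first-place counts: E 3, F 1, G 1, H 2 → E.
Borda totals: E 12, F 8, G 7, H 15 → H.
The two rules disagree: plurality picks E, Borda picks H.

No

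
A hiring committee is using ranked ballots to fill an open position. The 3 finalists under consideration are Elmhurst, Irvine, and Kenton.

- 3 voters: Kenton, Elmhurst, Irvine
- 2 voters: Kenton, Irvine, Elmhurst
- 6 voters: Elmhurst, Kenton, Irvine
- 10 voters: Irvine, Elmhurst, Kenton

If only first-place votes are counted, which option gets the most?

First-place vote totals:
  Elmhurst: 6
  Irvine: 10
  Kenton: 5
Irvine has the most first-place votes.

Irvine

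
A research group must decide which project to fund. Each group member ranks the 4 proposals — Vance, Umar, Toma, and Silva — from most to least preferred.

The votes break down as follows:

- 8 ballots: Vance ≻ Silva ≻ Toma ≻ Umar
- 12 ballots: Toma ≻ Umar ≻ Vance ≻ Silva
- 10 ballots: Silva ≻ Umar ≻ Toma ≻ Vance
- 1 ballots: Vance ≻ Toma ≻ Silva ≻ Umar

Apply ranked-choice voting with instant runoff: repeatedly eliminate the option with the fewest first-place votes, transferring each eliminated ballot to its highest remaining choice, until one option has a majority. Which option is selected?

Silva

Round 1: Toma 12, Silva 10, Vance 9, Umar 0. Umar has the fewest and is eliminated.
Round 2: Toma 12, Silva 10, Vance 9. Vance has the fewest and is eliminated.
Round 3: Silva 18, Toma 13. Silva has a majority.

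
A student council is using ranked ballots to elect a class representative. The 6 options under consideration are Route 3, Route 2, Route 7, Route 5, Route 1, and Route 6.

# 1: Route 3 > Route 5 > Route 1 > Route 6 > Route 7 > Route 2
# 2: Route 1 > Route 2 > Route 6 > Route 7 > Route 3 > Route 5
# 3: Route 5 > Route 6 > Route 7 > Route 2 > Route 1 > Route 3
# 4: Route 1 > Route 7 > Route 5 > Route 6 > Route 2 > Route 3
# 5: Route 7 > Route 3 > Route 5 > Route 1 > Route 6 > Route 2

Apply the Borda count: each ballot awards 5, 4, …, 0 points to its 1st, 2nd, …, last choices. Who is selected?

Borda scores:
  Route 3: 5 + 1 + 0 + 0 + 4 = 10
  Route 2: 0 + 4 + 2 + 1 + 0 = 7
  Route 7: 1 + 2 + 3 + 4 + 5 = 15
  Route 5: 4 + 0 + 5 + 3 + 3 = 15
  Route 1: 3 + 5 + 1 + 5 + 2 = 16
  Route 6: 2 + 3 + 4 + 2 + 1 = 12
Route 1 has the highest total.

Route 1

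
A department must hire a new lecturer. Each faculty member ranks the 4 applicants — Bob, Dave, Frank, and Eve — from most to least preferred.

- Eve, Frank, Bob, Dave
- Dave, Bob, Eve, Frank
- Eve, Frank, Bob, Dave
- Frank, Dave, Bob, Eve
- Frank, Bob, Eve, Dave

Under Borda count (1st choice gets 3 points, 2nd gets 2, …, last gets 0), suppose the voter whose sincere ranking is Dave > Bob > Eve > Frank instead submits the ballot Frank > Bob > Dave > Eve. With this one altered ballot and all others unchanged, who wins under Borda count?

Borda totals with the altered ballot: Bob 7, Dave 3, Frank 13, Eve 7.
The winner is unchanged: still Frank.

Frank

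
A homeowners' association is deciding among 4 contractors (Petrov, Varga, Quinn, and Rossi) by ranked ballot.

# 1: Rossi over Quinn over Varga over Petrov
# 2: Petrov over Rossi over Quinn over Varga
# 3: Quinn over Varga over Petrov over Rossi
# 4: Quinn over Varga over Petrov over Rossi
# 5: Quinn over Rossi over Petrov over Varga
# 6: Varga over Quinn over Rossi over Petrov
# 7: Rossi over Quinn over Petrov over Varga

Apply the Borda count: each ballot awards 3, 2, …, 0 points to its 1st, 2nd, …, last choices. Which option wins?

Quinn

Borda scores:
  Petrov: 0 + 3 + 1 + 1 + 1 + 0 + 1 = 7
  Varga: 1 + 0 + 2 + 2 + 0 + 3 + 0 = 8
  Quinn: 2 + 1 + 3 + 3 + 3 + 2 + 2 = 16
  Rossi: 3 + 2 + 0 + 0 + 2 + 1 + 3 = 11
Quinn has the highest total.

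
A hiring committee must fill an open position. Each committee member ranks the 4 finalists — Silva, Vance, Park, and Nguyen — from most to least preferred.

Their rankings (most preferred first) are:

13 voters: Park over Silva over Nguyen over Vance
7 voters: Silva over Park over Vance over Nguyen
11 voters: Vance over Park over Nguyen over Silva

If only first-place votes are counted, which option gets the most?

Park

First-place vote totals:
  Silva: 7
  Vance: 11
  Park: 13
  Nguyen: 0
Park has the most first-place votes.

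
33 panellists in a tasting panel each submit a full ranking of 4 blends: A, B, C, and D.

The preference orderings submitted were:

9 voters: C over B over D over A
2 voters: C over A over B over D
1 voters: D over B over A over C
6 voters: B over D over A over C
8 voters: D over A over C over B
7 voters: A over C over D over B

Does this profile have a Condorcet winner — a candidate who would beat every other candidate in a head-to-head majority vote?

No

Head-to-head results (33 voters total):
A vs B: A wins 17–16.
A vs C: A wins 22–11.
A vs D: D wins 24–9.
B vs C: C wins 26–7.
B vs D: B wins 17–16.
C vs D: C wins 18–15.
No candidate beats all others: A beats B beats D beats A, a majority cycle.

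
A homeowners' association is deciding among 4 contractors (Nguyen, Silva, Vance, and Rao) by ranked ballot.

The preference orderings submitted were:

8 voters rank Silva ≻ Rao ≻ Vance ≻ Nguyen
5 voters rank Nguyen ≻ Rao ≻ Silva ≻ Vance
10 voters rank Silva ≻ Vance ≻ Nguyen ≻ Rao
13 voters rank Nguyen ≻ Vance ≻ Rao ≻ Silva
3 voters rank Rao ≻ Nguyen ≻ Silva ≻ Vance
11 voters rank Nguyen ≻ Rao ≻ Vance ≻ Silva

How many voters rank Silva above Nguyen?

18

Ballots ranking Silva above Nguyen: 8+10 = 18.
Ballots ranking Nguyen above Silva: 5+13+3+11 = 32.
So 18 of 50 voters prefer Silva to Nguyen.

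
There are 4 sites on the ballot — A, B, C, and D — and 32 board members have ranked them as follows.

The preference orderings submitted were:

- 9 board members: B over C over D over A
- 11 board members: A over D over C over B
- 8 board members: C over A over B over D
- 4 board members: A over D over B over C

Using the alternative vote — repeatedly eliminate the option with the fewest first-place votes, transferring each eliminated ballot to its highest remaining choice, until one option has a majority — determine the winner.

A

Round 1: A 15, B 9, C 8, D 0. D has the fewest and is eliminated.
Round 2: A 15, B 9, C 8. C has the fewest and is eliminated.
Round 3: A 23, B 9. A has a majority.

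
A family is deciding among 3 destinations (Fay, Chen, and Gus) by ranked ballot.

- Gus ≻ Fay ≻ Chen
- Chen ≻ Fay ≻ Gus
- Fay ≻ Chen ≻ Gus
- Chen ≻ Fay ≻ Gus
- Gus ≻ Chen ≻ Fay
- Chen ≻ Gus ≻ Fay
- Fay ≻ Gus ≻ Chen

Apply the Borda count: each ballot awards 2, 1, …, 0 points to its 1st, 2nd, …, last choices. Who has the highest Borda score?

Chen

Borda scores:
  Fay: 1 + 1 + 2 + 1 + 0 + 0 + 2 = 7
  Chen: 0 + 2 + 1 + 2 + 1 + 2 + 0 = 8
  Gus: 2 + 0 + 0 + 0 + 2 + 1 + 1 = 6
Chen has the highest total.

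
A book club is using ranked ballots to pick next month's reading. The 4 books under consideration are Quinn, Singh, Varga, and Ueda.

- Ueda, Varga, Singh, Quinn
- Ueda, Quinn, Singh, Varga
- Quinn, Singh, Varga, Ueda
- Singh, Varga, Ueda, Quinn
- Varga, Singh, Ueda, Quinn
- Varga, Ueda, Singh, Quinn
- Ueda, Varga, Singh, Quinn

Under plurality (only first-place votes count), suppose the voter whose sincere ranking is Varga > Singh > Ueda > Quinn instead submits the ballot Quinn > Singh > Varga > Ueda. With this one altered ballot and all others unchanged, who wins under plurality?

Ueda

First-place totals with the altered ballot: Quinn 2, Singh 1, Varga 1, Ueda 3.
The winner is unchanged: still Ueda.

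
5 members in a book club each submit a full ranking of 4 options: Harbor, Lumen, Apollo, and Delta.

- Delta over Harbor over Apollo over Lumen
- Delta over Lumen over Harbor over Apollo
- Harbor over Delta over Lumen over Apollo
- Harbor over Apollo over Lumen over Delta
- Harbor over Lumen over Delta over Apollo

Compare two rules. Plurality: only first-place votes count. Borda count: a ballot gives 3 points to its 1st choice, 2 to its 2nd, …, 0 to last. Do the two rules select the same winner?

Plurality first-place counts: Harbor 3, Lumen 0, Apollo 0, Delta 2 → Harbor.
Borda totals: Harbor 12, Lumen 6, Apollo 3, Delta 9 → Harbor.
The two rules agree on Harbor.

Yes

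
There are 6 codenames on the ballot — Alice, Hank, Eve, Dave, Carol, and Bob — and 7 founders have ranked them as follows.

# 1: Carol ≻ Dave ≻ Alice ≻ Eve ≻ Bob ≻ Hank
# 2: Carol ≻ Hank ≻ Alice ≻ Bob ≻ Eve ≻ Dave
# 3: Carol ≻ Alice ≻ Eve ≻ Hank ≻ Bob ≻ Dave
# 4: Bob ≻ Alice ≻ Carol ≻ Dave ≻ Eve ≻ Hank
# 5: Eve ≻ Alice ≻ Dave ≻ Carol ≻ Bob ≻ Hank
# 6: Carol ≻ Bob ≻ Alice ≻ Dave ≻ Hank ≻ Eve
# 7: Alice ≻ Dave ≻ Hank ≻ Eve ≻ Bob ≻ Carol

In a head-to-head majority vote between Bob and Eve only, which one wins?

Eve

Ballots ranking Bob above Eve: 3.
Ballots ranking Eve above Bob: 4.
Eve wins the head-to-head, 4–3.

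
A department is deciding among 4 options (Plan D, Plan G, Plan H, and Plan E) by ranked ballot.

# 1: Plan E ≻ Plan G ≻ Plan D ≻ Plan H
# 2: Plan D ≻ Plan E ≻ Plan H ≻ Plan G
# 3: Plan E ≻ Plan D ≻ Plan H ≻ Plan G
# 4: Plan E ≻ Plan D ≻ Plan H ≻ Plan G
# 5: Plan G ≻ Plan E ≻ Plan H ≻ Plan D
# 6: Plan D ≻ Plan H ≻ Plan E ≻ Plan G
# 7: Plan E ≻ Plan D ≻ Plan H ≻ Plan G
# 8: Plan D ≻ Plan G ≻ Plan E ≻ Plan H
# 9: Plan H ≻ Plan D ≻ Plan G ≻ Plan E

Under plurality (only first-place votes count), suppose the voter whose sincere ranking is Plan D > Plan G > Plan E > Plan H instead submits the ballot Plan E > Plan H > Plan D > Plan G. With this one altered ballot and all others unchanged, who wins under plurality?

First-place totals with the altered ballot: Plan D 2, Plan G 1, Plan H 1, Plan E 5.
The winner is unchanged: still Plan E.

Plan E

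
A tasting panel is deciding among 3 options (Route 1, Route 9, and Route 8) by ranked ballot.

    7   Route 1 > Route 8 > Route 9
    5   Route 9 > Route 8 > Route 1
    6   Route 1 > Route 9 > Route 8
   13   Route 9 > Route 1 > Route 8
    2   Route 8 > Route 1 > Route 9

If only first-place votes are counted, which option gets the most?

First-place vote totals:
  Route 1: 13
  Route 9: 18
  Route 8: 2
Route 9 has the most first-place votes.

Route 9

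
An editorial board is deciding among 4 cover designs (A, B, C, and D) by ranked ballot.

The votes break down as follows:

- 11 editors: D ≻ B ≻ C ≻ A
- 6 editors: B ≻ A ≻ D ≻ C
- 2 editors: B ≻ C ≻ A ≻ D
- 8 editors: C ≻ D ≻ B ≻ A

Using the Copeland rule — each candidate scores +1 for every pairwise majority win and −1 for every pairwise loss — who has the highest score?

D

Pairwise results:
  A vs B: B wins 27–0.
  A vs C: C wins 21–6.
  A vs D: D wins 19–8.
  B vs C: B wins 19–8.
  B vs D: D wins 19–8.
  C vs D: D wins 17–10.
Copeland scores (wins − losses):
  A: 0 − 3 = -3
  B: 2 − 1 = 1
  C: 1 − 2 = -1
  D: 3 − 0 = 3
D has the best Copeland score.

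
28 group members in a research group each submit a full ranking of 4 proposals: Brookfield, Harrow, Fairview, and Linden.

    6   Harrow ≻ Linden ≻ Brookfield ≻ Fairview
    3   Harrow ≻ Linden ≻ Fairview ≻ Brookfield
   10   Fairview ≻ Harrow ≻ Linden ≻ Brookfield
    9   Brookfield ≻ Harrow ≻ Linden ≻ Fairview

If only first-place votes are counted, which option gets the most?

Fairview

First-place vote totals:
  Brookfield: 9
  Harrow: 9
  Fairview: 10
  Linden: 0
Fairview has the most first-place votes.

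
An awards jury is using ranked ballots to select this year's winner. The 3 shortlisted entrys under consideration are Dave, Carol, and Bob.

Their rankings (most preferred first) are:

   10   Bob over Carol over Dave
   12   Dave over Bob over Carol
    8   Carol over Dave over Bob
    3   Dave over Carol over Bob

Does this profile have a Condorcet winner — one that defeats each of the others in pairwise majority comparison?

Head-to-head results (33 voters total):
Dave vs Carol: Carol wins 18–15.
Dave vs Bob: Dave wins 23–10.
Carol vs Bob: Bob wins 22–11.
No candidate beats all others: Dave beats Bob beats Carol beats Dave, a majority cycle.

No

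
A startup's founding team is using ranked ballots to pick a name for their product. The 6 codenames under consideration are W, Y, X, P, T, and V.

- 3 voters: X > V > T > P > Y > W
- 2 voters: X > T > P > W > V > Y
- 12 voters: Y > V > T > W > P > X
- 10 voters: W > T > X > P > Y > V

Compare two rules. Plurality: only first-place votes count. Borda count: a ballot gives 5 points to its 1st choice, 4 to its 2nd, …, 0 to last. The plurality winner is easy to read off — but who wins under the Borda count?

Plurality first-place counts: W 10, Y 12, X 5, P 0, T 0, V 0 → Y.
Borda totals: W 78, Y 73, X 55, P 44, T 93, V 62 → T.

T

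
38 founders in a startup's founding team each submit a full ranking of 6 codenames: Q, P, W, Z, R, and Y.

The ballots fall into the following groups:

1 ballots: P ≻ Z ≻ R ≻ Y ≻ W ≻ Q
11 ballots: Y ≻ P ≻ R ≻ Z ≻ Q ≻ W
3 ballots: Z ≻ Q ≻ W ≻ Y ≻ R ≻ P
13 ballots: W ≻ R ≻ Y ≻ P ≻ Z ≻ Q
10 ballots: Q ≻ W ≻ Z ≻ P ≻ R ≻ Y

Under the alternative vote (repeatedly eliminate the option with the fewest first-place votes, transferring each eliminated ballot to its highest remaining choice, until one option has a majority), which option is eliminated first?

Round 1: W 13, Y 11, Q 10, Z 3, P 1, R 0. R has the fewest and is eliminated.
Round 2: W 13, Y 11, Q 10, Z 3, P 1. P has the fewest and is eliminated.
Round 3: W 13, Y 11, Q 10, Z 4. Z has the fewest and is eliminated.
Round 4: Q 13, W 13, Y 12. Y has the fewest and is eliminated.
Round 5: Q 24, W 14. Q has a majority.

R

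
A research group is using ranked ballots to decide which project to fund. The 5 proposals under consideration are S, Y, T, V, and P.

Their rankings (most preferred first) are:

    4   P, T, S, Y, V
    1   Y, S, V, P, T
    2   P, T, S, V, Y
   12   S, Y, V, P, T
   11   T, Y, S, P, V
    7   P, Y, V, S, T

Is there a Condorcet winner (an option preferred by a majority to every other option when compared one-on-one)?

Head-to-head results (37 voters total):
S vs Y: Y wins 19–18.
S vs T: S wins 20–17.
S vs V: S wins 30–7.
S vs P: S wins 24–13.
Y vs T: Y wins 20–17.
Y vs V: Y wins 35–2.
Y vs P: Y wins 24–13.
T vs V: V wins 20–17.
T vs P: P wins 26–11.
V vs P: P wins 24–13.
Y beats each rival — S (19–18), T (20–17), V (35–2), P (24–13) — so Y is the Condorcet winner.

Yes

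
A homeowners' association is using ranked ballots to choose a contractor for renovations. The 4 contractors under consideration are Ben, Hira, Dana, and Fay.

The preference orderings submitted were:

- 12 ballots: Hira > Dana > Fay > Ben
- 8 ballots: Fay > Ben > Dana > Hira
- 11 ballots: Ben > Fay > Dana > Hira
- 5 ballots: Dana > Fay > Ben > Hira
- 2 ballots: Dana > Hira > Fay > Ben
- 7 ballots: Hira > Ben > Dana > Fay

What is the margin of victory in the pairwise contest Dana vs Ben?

Ballots ranking Dana above Ben: 12+5+2 = 19.
Ballots ranking Ben above Dana: 8+11+7 = 26.
Ben wins 26–19, a margin of 7.

7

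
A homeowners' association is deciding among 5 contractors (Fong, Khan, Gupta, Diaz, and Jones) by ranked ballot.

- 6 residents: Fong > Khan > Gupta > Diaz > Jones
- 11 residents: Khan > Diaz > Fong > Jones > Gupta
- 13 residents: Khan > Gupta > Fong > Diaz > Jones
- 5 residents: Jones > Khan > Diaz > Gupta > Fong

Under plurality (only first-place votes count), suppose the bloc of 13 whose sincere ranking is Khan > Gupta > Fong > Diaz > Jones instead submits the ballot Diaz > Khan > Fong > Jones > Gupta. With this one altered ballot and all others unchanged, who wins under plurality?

First-place totals with the altered ballot: Fong 6, Khan 11, Gupta 0, Diaz 13, Jones 5.
The switch changes the winner from Khan to Diaz.

Diaz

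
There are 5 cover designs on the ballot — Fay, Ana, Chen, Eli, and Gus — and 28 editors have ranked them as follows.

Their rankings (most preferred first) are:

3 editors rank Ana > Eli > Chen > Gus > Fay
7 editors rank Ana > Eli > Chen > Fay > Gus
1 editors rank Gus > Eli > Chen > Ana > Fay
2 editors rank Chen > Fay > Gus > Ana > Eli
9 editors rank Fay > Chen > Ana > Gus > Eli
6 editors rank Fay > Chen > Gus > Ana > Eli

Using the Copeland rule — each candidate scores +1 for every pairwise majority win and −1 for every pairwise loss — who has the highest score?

Pairwise results:
  Fay vs Ana: Fay wins 17–11.
  Fay vs Chen: Fay wins 15–13.
  Fay vs Eli: Fay wins 17–11.
  Fay vs Gus: Fay wins 24–4.
  Ana vs Chen: Chen wins 18–10.
  Ana vs Eli: Ana wins 27–1.
  Ana vs Gus: Ana wins 19–9.
  Chen vs Eli: Chen wins 17–11.
  Chen vs Gus: Chen wins 27–1.
  Eli vs Gus: Gus wins 18–10.
Copeland scores (wins − losses):
  Fay: 4 − 0 = 4
  Ana: 2 − 2 = 0
  Chen: 3 − 1 = 2
  Eli: 0 − 4 = -4
  Gus: 1 − 3 = -2
Fay has the best Copeland score.

Fay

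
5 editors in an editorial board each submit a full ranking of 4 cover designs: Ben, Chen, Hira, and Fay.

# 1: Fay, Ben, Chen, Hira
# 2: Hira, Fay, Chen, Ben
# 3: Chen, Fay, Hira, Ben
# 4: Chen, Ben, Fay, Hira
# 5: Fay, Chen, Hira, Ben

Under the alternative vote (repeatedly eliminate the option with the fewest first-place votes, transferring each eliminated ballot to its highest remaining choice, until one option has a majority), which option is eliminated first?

Round 1: Chen 2, Fay 2, Hira 1, Ben 0. Ben has the fewest and is eliminated.
Round 2: Chen 2, Fay 2, Hira 1. Hira has the fewest and is eliminated.
Round 3: Fay 3, Chen 2. Fay has a majority.

Ben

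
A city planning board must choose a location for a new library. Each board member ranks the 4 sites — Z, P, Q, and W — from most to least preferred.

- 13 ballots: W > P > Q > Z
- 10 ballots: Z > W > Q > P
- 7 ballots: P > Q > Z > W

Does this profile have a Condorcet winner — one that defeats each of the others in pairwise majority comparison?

No

Head-to-head results (30 voters total):
Z vs P: P wins 20–10.
Z vs Q: Q wins 20–10.
Z vs W: Z wins 17–13.
P vs Q: P wins 20–10.
P vs W: W wins 23–7.
Q vs W: W wins 23–7.
No candidate beats all others: Z beats W beats P beats Z, a majority cycle.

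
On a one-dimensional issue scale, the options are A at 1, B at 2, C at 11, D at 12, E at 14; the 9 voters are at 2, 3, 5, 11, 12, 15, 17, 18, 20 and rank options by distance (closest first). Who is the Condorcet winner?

D

With single-peaked preferences on a line, the Condorcet winner is the candidate closest to the median voter.
The median voter (position 12) is closest to D at 12.
Check: D vs C — voters closer to D: 5 of 9.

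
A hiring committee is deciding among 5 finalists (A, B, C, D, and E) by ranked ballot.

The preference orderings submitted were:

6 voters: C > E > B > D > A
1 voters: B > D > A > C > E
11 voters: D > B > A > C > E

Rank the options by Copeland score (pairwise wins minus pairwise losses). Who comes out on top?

Pairwise results:
  A vs B: B wins 18–0.
  A vs C: A wins 12–6.
  A vs D: D wins 18–0.
  A vs E: A wins 12–6.
  B vs C: B wins 12–6.
  B vs D: D wins 11–7.
  B vs E: B wins 12–6.
  C vs D: D wins 12–6.
  C vs E: C wins 18–0.
  D vs E: D wins 12–6.
Copeland scores (wins − losses):
  A: 2 − 2 = 0
  B: 3 − 1 = 2
  C: 1 − 3 = -2
  D: 4 − 0 = 4
  E: 0 − 4 = -4
D has the best Copeland score.

D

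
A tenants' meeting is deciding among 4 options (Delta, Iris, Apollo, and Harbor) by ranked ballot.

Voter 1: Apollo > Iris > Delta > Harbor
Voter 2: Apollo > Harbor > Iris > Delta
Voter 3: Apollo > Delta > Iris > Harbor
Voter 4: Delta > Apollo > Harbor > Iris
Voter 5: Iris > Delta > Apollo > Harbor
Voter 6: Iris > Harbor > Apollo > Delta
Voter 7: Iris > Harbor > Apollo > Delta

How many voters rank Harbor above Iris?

2

Ballots ranking Harbor above Iris: 2.
Ballots ranking Iris above Harbor: 5.
So 2 of 7 voters prefer Harbor to Iris.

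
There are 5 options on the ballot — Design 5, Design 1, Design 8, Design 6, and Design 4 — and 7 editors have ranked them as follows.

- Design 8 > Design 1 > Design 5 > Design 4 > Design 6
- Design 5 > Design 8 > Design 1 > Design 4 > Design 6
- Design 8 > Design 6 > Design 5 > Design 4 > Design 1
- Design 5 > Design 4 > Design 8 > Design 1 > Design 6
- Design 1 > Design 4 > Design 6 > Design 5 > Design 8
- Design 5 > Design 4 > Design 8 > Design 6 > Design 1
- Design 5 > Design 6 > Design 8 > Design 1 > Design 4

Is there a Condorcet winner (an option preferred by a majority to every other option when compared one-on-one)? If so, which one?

Design 5

Head-to-head results (7 voters total):
Design 5 vs Design 1: Design 5 wins 5–2.
Design 5 vs Design 8: Design 5 wins 5–2.
Design 5 vs Design 6: Design 5 wins 5–2.
Design 5 vs Design 4: Design 5 wins 6–1.
Design 1 vs Design 8: Design 8 wins 6–1.
Design 1 vs Design 6: Design 1 wins 4–3.
Design 1 vs Design 4: Design 1 wins 4–3.
Design 8 vs Design 6: Design 8 wins 5–2.
Design 8 vs Design 4: Design 8 wins 4–3.
Design 6 vs Design 4: Design 4 wins 5–2.
Design 5 beats each rival — Design 1 (5–2), Design 8 (5–2), Design 6 (5–2), Design 4 (6–1) — so Design 5 is the Condorcet winner.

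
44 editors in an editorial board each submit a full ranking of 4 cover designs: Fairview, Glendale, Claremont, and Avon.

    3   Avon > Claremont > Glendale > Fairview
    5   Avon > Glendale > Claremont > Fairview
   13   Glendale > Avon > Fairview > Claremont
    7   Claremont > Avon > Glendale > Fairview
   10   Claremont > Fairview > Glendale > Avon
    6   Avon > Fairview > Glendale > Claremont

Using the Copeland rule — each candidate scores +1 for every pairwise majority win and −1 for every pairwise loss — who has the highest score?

Glendale

Pairwise results:
  Fairview vs Glendale: Glendale wins 28–16.
  Fairview vs Claremont: Claremont wins 25–19.
  Fairview vs Avon: Avon wins 34–10.
  Glendale vs Claremont: Glendale wins 24–20.
  Glendale vs Avon: Glendale wins 23–21.
  Claremont vs Avon: Avon wins 27–17.
Copeland scores (wins − losses):
  Fairview: 0 − 3 = -3
  Glendale: 3 − 0 = 3
  Claremont: 1 − 2 = -1
  Avon: 2 − 1 = 1
Glendale has the best Copeland score.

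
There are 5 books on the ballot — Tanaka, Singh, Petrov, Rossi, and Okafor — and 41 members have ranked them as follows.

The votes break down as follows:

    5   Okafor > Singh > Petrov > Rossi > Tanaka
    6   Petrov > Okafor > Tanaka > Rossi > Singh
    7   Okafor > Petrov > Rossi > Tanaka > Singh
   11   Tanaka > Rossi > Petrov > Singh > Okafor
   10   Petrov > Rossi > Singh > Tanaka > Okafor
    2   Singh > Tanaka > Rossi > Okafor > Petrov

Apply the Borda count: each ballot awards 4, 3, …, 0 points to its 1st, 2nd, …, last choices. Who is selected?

Borda scores:
  Tanaka: 5·0 + 6·2 + 7·1 + 11·4 + 10·1 + 2·3 = 79
  Singh: 5·3 + 6·0 + 7·0 + 11·1 + 10·2 + 2·4 = 54
  Petrov: 5·2 + 6·4 + 7·3 + 11·2 + 10·4 + 2·0 = 117
  Rossi: 5·1 + 6·1 + 7·2 + 11·3 + 10·3 + 2·2 = 92
  Okafor: 5·4 + 6·3 + 7·4 + 11·0 + 10·0 + 2·1 = 68
Petrov has the highest total.

Petrov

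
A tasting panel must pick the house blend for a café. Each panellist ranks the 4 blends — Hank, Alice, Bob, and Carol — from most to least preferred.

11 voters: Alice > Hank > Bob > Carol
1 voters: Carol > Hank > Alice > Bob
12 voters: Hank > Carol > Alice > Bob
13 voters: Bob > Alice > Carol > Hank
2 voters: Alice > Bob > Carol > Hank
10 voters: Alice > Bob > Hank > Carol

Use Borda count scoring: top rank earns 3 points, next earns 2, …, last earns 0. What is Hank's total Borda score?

70

Borda scores:
  Hank: 11·2 + 2 + 12·3 + 13·0 + 2·0 + 10·1 = 70
  Alice: 11·3 + 1 + 12·1 + 13·2 + 2·3 + 10·3 = 108
  Bob: 11·1 + 0 + 12·0 + 13·3 + 2·2 + 10·2 = 74
  Carol: 11·0 + 3 + 12·2 + 13·1 + 2·1 + 10·0 = 42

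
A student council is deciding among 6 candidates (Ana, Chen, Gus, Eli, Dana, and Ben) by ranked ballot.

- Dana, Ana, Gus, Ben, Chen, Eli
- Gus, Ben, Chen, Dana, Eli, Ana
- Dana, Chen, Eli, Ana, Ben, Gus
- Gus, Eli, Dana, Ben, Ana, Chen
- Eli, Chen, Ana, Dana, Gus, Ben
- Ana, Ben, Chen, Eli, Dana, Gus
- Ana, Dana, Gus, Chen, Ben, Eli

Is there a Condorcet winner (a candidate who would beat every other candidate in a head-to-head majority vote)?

Head-to-head results (7 voters total):
Ana vs Chen: Ana wins 4–3.
Ana vs Gus: Ana wins 5–2.
Ana vs Eli: Eli wins 4–3.
Ana vs Dana: Dana wins 4–3.
Ana vs Ben: Ana wins 5–2.
Chen vs Gus: Gus wins 4–3.
Chen vs Eli: Chen wins 5–2.
Chen vs Dana: Dana wins 4–3.
Chen vs Ben: Ben wins 4–3.
Gus vs Eli: Gus wins 4–3.
Gus vs Dana: Dana wins 5–2.
Gus vs Ben: Gus wins 5–2.
Eli vs Dana: Dana wins 4–3.
Eli vs Ben: Ben wins 4–3.
Dana vs Ben: Dana wins 5–2.
Dana beats each rival — Ana (4–3), Chen (4–3), Gus (5–2), Eli (4–3), Ben (5–2) — so Dana is the Condorcet winner.

Yes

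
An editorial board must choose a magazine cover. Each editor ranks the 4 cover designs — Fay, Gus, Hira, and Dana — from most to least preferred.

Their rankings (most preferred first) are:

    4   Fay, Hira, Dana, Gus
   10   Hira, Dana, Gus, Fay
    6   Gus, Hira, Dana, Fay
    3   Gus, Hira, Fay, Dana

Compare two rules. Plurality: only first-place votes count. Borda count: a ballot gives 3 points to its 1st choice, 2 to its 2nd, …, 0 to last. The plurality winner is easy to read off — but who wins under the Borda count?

Hira

Plurality first-place counts: Fay 4, Gus 9, Hira 10, Dana 0 → Hira.
Borda totals: Fay 15, Gus 37, Hira 56, Dana 30 → Hira.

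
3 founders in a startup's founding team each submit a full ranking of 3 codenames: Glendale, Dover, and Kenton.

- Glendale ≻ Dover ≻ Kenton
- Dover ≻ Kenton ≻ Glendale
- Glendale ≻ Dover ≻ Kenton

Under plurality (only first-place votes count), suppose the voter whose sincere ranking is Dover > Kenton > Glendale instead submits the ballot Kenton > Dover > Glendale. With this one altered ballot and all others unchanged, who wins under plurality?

First-place totals with the altered ballot: Glendale 2, Dover 0, Kenton 1.
The winner is unchanged: still Glendale.

Glendale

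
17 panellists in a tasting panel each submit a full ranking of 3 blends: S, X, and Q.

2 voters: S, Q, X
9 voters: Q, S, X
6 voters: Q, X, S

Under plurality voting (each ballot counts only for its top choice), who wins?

Q

First-place vote totals:
  S: 2
  X: 0
  Q: 15
Q has the most first-place votes.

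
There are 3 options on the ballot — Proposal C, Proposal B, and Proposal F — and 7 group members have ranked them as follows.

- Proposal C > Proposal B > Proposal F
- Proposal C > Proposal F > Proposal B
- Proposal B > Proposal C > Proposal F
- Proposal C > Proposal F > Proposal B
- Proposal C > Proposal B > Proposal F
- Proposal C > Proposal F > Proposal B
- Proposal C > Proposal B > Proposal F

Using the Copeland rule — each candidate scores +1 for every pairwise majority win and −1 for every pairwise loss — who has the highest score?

Proposal C

Pairwise results:
  Proposal C vs Proposal B: Proposal C wins 6–1.
  Proposal C vs Proposal F: Proposal C wins 7–0.
  Proposal B vs Proposal F: Proposal B wins 4–3.
Copeland scores (wins − losses):
  Proposal C: 2 − 0 = 2
  Proposal B: 1 − 1 = 0
  Proposal F: 0 − 2 = -2
Proposal C has the best Copeland score.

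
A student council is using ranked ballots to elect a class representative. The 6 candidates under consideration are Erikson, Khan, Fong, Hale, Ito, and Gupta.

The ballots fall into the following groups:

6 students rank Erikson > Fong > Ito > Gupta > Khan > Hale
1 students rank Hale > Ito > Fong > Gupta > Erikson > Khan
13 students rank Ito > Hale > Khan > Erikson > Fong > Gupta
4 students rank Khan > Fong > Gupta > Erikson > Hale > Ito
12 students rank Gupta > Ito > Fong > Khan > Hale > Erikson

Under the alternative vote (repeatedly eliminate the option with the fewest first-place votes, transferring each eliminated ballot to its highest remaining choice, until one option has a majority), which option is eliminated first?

Round 1: Ito 13, Gupta 12, Erikson 6, Khan 4, Hale 1, Fong 0. Fong has the fewest and is eliminated.
Round 2: Ito 13, Gupta 12, Erikson 6, Khan 4, Hale 1. Hale has the fewest and is eliminated.
Round 3: Ito 14, Gupta 12, Erikson 6, Khan 4. Khan has the fewest and is eliminated.
Round 4: Gupta 16, Ito 14, Erikson 6. Erikson has the fewest and is eliminated.
Round 5: Ito 20, Gupta 16. Ito has a majority.

Fong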